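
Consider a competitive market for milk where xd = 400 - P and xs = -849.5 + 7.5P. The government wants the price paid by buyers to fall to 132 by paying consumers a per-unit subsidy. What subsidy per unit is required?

Required subsidy s = 17 per unit

At a buyer price of 132, quantity demanded is 400 − 1·132 = 268.
Sellers supply 268 only when they receive Ps with -849.5 + 7.5·Ps = 268, i.e. Ps = 149.
s = Ps − Pb = 149 − 132 = 17.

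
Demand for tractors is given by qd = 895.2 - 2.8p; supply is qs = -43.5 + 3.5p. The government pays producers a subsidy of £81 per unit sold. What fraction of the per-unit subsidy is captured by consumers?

Pre-subsidy: 895.2 - 2.8p = -43.5 + 3.5p gives p* = 149, q* = 478.
With the subsidy, sellers receive ps = pb + 81 for each unit, where pb is the price buyers pay.
Supply in terms of pb becomes qs = -43.5 + 3.5(pb + 81) = 240 + 3.5pb. Setting this equal to demand: 895.2 - 2.8pb = 240 + 3.5pb, so pb = 104.
Sellers receive ps = 104 + 81 = 185; q' = 895.2 − 2.8·104 = 604.
Buyers' price falls by p* − pb = 149 − 104 = 45; sellers' price rises by ps − p* = 185 − 149 = 36.
So consumers capture 45/81 = 5/9 of each unit of subsidy.

Consumer share = 5/9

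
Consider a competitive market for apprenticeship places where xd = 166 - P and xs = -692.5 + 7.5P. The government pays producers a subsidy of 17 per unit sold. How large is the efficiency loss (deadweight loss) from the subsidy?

Pre-subsidy: 166 - P = -692.5 + 7.5P gives P* = 101, x* = 65.
With the subsidy, sellers receive Ps = Pb + 17 for each unit, where Pb is the price buyers pay.
Supply in terms of Pb becomes xs = -692.5 + 7.5(Pb + 17) = -565 + 7.5Pb. Setting this equal to demand: 166 - Pb = -565 + 7.5Pb, so Pb = 86.
Sellers receive Ps = 86 + 17 = 103; x' = 166 − 1·86 = 80.
The subsidy expands output by 80 − 65 = 15 past the efficient level; on those units the gap between marginal cost and willingness to pay runs from 0 up to 17.
DWL = ½ × 17 × 15 = 127.5.

Deadweight loss = 127.5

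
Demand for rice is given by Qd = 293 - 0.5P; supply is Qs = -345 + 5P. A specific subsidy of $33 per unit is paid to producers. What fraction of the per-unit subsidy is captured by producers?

Pre-subsidy: 293 - 0.5P = -345 + 5P gives P* = 116, Q* = 235.
With the subsidy, sellers receive Ps = Pb + 33 for each unit, where Pb is the price buyers pay.
Supply in terms of Pb becomes Qs = -345 + 5(Pb + 33) = -180 + 5Pb. Setting this equal to demand: 293 - 0.5Pb = -180 + 5Pb, so Pb = 86.
Sellers receive Ps = 86 + 33 = 119; Q' = 293 − 0.5·86 = 250.
Buyers' price falls by P* − Pb = 116 − 86 = 30; sellers' price rises by Ps − P* = 119 − 116 = 3.
So producers capture 3/33 = 1/11 of each unit of subsidy.

Producer share = 1/11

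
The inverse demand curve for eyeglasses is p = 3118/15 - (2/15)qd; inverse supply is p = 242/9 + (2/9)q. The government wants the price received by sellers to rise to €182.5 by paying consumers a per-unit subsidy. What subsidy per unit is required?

Required subsidy s = €68 per unit

At a seller price of 182.5, quantity supplied is -121 + 4.5·182.5 = 700.25.
Buyers absorb 700.25 only when they pay pb = 3118/15 − (2/15)·700.25 = 114.5.
s = ps − pb = 182.5 − 114.5 = 68.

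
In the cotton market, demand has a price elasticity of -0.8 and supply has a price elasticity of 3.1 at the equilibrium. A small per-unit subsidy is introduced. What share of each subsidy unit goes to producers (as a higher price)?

For a small subsidy around the equilibrium, the benefit split depends on the relative slopes, which at a point are proportional to the elasticities.
Buyer share = εs/(εs + |εd|) = 3.1/(3.1 + 0.8) = 31/39; seller share = |εd|/(εs + |εd|) = 8/39.
So producers capture 8/39 of the subsidy.

Producer share = 8/39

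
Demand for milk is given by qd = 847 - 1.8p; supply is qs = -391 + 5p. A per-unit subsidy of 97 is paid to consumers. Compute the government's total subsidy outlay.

Government cost = 2136037/34

Pre-subsidy: 847 - 1.8p = -391 + 5p gives p* = 3095/17, q* = 8828/17.
With the rebate, buyers effectively pay pb = ps − 97, where ps is the price sellers receive.
Demand in terms of ps becomes qd = 847 − 1.8(ps − 97) = 1021.6 - 1.8ps. Setting this equal to supply: 1021.6 - 1.8ps = -391 + 5ps, so ps = 7063/34.
Buyers pay pb = 7063/34 − 97 = 3765/34; q' = -391 + 5·(7063/34) = 22021/34.
Government outlay = subsidy × quantity = 97 × 22021/34 = 2136037/34.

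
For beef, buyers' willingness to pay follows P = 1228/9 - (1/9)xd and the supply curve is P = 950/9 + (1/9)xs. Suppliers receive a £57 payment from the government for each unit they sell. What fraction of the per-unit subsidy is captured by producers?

Producer share = 0.5

Pre-subsidy: 1228/9 - (1/9)x = 950/9 + (1/9)x gives x* = 139 and P* = 121.
With the subsidy, sellers receive Ps = Pb + 57 for each unit, where Pb is the price buyers pay.
On the curves, Pb = 1228/9 - (1/9)x and Ps = 950/9 + (1/9)x; the wedge Ps − Pb = 57 gives 950/9 + (1/9)x − (1228/9 - (1/9)x) = 57, so x' = 395.5.
Then Pb = 1228/9 − (1/9)·395.5 = 92.5 and Ps = 950/9 + (1/9)·395.5 = 149.5.
Buyers' price falls by P* − Pb = 121 − 92.5 = 28.5; sellers' price rises by Ps − P* = 149.5 − 121 = 28.5.
So producers capture 28.5/57 = 0.5 of each unit of subsidy.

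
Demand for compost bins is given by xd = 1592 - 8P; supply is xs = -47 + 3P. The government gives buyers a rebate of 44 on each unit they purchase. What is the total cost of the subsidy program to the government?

Government cost = 21824

Pre-subsidy: 1592 - 8P = -47 + 3P gives P* = 149, x* = 400.
With the rebate, buyers effectively pay Pb = Ps − 44, where Ps is the price sellers receive.
Demand in terms of Ps becomes xd = 1592 − 8(Ps − 44) = 1944 - 8Ps. Setting this equal to supply: 1944 - 8Ps = -47 + 3Ps, so Ps = 181.
Buyers pay Pb = 181 − 44 = 137; x' = -47 + 3·181 = 496.
Government outlay = subsidy × quantity = 44 × 496 = 21824.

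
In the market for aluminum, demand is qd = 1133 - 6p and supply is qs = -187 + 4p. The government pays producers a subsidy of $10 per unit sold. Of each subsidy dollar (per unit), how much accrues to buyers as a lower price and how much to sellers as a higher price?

Pre-subsidy: 1133 - 6p = -187 + 4p gives p* = 132, q* = 341.
With the subsidy, sellers receive ps = pb + 10 for each unit, where pb is the price buyers pay.
Supply in terms of pb becomes qs = -187 + 4(pb + 10) = -147 + 4pb. Setting this equal to demand: 1133 - 6pb = -147 + 4pb, so pb = 128.
Sellers receive ps = 128 + 10 = 138; q' = 1133 − 6·128 = 365.
Buyers' price falls by p* − pb = 132 − 128 = 4; sellers' price rises by ps − p* = 138 − 132 = 6.

Buyers gain $4 per unit; sellers gain $6 per unit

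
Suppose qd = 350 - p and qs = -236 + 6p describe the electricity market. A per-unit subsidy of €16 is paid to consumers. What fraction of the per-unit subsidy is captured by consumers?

Pre-subsidy: 350 - p = -236 + 6p gives p* = 586/7, q* = 1864/7.
With the rebate, buyers effectively pay pb = ps − 16, where ps is the price sellers receive.
Demand in terms of ps becomes qd = 350 − 1(ps − 16) = 366 - ps. Setting this equal to supply: 366 - ps = -236 + 6ps, so ps = 86.
Buyers pay pb = 86 − 16 = 70; q' = -236 + 6·86 = 280.
Buyers' price falls by p* − pb = 586/7 − 70 = 96/7; sellers' price rises by ps − p* = 86 − 586/7 = 16/7.
So consumers capture (96/7)/16 = 6/7 of each unit of subsidy.

Consumer share = 6/7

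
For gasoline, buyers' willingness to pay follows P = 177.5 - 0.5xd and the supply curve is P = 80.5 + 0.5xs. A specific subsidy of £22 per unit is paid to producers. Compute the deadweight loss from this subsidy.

Deadweight loss = £242

Pre-subsidy: 177.5 - 0.5x = 80.5 + 0.5x gives x* = 97 and P* = 129.
With the subsidy, sellers receive Ps = Pb + 22 for each unit, where Pb is the price buyers pay.
On the curves, Pb = 177.5 - 0.5x and Ps = 80.5 + 0.5x; the wedge Ps − Pb = 22 gives 80.5 + 0.5x − (177.5 - 0.5x) = 22, so x' = 119.
Then Pb = 177.5 − 0.5·119 = 118 and Ps = 80.5 + 0.5·119 = 140.
The subsidy expands output by 119 − 97 = 22 past the efficient level; on those units the gap between marginal cost and willingness to pay runs from 0 up to 22.
DWL = ½ × 22 × 22 = 242.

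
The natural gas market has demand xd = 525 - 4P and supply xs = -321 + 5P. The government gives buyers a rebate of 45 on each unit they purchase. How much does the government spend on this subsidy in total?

Pre-subsidy: 525 - 4P = -321 + 5P gives P* = 94, x* = 149.
With the rebate, buyers effectively pay Pb = Ps − 45, where Ps is the price sellers receive.
Demand in terms of Ps becomes xd = 525 − 4(Ps − 45) = 705 - 4Ps. Setting this equal to supply: 705 - 4Ps = -321 + 5Ps, so Ps = 114.
Buyers pay Pb = 114 − 45 = 69; x' = -321 + 5·114 = 249.
Government outlay = subsidy × quantity = 45 × 249 = 11205.

Government cost = 11205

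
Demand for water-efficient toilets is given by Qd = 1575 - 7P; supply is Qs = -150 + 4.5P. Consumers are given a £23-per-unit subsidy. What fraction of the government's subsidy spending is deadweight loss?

DWL / government spending = 3/56

Pre-subsidy: 1575 - 7P = -150 + 4.5P gives P* = 150, Q* = 525.
With the rebate, buyers effectively pay Pb = Ps − 23, where Ps is the price sellers receive.
Demand in terms of Ps becomes Qd = 1575 − 7(Ps − 23) = 1736 - 7Ps. Setting this equal to supply: 1736 - 7Ps = -150 + 4.5Ps, so Ps = 164.
Buyers pay Pb = 164 − 23 = 141; Q' = -150 + 4.5·164 = 588.
ΔCS = ½(525 + 588)(150 − 141) = 5008.5; ΔPS = ½(525 + 588)(164 − 150) = 7791.
Government spending = 23 × 588 = 13524.
DWL = ½ × 23 × (588 − 525) = 724.5; fraction = 724.5 / 13524 = 3/56.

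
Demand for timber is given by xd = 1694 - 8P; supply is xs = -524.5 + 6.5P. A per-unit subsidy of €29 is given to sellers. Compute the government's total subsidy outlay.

Government cost = €16646

Pre-subsidy: 1694 - 8P = -524.5 + 6.5P gives P* = 153, x* = 470.
With the subsidy, sellers receive Ps = Pb + 29 for each unit, where Pb is the price buyers pay.
Supply in terms of Pb becomes xs = -524.5 + 6.5(Pb + 29) = -336 + 6.5Pb. Setting this equal to demand: 1694 - 8Pb = -336 + 6.5Pb, so Pb = 140.
Sellers receive Ps = 140 + 29 = 169; x' = 1694 − 8·140 = 574.
Government outlay = subsidy × quantity = 29 × 574 = 16646.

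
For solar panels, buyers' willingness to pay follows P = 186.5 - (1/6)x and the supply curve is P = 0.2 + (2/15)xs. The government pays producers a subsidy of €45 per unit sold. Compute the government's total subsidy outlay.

Government cost = €34695

Pre-subsidy: 186.5 - (1/6)x = 0.2 + (2/15)x gives x* = 621 and P* = 83.
With the subsidy, sellers receive Ps = Pb + 45 for each unit, where Pb is the price buyers pay.
On the curves, Pb = 186.5 - (1/6)x and Ps = 0.2 + (2/15)x; the wedge Ps − Pb = 45 gives 0.2 + (2/15)x − (186.5 - (1/6)x) = 45, so x' = 771.
Then Pb = 186.5 − (1/6)·771 = 58 and Ps = 0.2 + (2/15)·771 = 103.
Government outlay = subsidy × quantity = 45 × 771 = 34695.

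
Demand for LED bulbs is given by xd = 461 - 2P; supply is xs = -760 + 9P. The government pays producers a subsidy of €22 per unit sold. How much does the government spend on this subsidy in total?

Government cost = €6050

Pre-subsidy: 461 - 2P = -760 + 9P gives P* = 111, x* = 239.
With the subsidy, sellers receive Ps = Pb + 22 for each unit, where Pb is the price buyers pay.
Supply in terms of Pb becomes xs = -760 + 9(Pb + 22) = -562 + 9Pb. Setting this equal to demand: 461 - 2Pb = -562 + 9Pb, so Pb = 93.
Sellers receive Ps = 93 + 22 = 115; x' = 461 − 2·93 = 275.
Government outlay = subsidy × quantity = 22 × 275 = 6050.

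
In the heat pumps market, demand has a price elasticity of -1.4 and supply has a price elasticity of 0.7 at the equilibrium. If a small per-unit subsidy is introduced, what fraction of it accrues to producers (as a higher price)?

Producer share = 2/3

For a small subsidy around the equilibrium, the benefit split depends on the relative slopes, which at a point are proportional to the elasticities.
Buyer share = εs/(εs + |εd|) = 0.7/(0.7 + 1.4) = 1/3; seller share = |εd|/(εs + |εd|) = 2/3.
So producers capture 2/3 of the subsidy.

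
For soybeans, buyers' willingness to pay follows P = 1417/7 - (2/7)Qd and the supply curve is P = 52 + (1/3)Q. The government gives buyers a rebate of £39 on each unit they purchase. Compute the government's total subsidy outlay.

Government cost = £11934

Pre-subsidy: 1417/7 - (2/7)Q = 52 + (1/3)Q gives Q* = 243 and P* = 133.
With the rebate, buyers effectively pay Pb = Ps − 39, where Ps is the price sellers receive.
On the curves, Pb = 1417/7 - (2/7)Q and Ps = 52 + (1/3)Q; the wedge Ps − Pb = 39 gives 52 + (1/3)Q − (1417/7 - (2/7)Q) = 39, so Q' = 306.
Then Pb = 1417/7 − (2/7)·306 = 115 and Ps = 52 + (1/3)·306 = 154.
Government outlay = subsidy × quantity = 39 × 306 = 11934.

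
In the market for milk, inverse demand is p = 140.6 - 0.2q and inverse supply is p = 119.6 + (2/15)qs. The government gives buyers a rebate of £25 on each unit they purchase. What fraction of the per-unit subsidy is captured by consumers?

Consumer share = 0.6

Pre-subsidy: 140.6 - 0.2q = 119.6 + (2/15)q gives q* = 63 and p* = 128.
With the rebate, buyers effectively pay pb = ps − 25, where ps is the price sellers receive.
On the curves, pb = 140.6 - 0.2q and ps = 119.6 + (2/15)q; the wedge ps − pb = 25 gives 119.6 + (2/15)q − (140.6 - 0.2q) = 25, so q' = 138.
Then pb = 140.6 − 0.2·138 = 113 and ps = 119.6 + (2/15)·138 = 138.
Buyers' price falls by p* − pb = 128 − 113 = 15; sellers' price rises by ps − p* = 138 − 128 = 10.
So consumers capture 15/25 = 0.6 of each unit of subsidy.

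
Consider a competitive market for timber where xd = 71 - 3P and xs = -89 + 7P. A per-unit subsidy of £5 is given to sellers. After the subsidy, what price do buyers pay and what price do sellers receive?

Buyers pay £12.5; sellers receive £17.5

Pre-subsidy: 71 - 3P = -89 + 7P gives P* = 16, x* = 23.
With the subsidy, sellers receive Ps = Pb + 5 for each unit, where Pb is the price buyers pay.
Supply in terms of Pb becomes xs = -89 + 7(Pb + 5) = -54 + 7Pb. Setting this equal to demand: 71 - 3Pb = -54 + 7Pb, so Pb = 12.5.
Sellers receive Ps = 12.5 + 5 = 17.5; x' = 71 − 3·12.5 = 33.5.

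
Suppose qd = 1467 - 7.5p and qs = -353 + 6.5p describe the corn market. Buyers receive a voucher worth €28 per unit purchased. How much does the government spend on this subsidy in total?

Government cost = €16506

Pre-subsidy: 1467 - 7.5p = -353 + 6.5p gives p* = 130, q* = 492.
With the rebate, buyers effectively pay pb = ps − 28, where ps is the price sellers receive.
Demand in terms of ps becomes qd = 1467 − 7.5(ps − 28) = 1677 - 7.5ps. Setting this equal to supply: 1677 - 7.5ps = -353 + 6.5ps, so ps = 145.
Buyers pay pb = 145 − 28 = 117; q' = -353 + 6.5·145 = 589.5.
Government outlay = subsidy × quantity = 28 × 589.5 = 16506.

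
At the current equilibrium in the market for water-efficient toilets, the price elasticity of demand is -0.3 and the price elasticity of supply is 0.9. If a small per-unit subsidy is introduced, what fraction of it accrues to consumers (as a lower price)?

For a small subsidy around the equilibrium, the benefit split depends on the relative slopes, which at a point are proportional to the elasticities.
Buyer share = εs/(εs + |εd|) = 0.9/(0.9 + 0.3) = 0.75; seller share = |εd|/(εs + |εd|) = 0.25.

Consumer share = 0.75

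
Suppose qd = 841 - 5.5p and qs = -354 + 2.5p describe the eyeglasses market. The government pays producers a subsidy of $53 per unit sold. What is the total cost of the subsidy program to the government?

Government cost = $5858.15625

Pre-subsidy: 841 - 5.5p = -354 + 2.5p gives p* = 149.375, q* = 19.4375.
With the subsidy, sellers receive ps = pb + 53 for each unit, where pb is the price buyers pay.
Supply in terms of pb becomes qs = -354 + 2.5(pb + 53) = -221.5 + 2.5pb. Setting this equal to demand: 841 - 5.5pb = -221.5 + 2.5pb, so pb = 132.8125.
Sellers receive ps = 132.8125 + 53 = 185.8125; q' = 841 − 5.5·132.8125 = 110.53125.
Government outlay = subsidy × quantity = 53 × 110.53125 = 5858.15625.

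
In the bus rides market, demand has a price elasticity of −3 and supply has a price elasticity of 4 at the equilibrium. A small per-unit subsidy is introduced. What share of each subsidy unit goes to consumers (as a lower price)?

Consumer share = 4/7

For a small subsidy around the equilibrium, the benefit split depends on the relative slopes, which at a point are proportional to the elasticities.
Buyer share = εs/(εs + |εd|) = 4/(4 + 3) = 4/7; seller share = |εd|/(εs + |εd|) = 3/7.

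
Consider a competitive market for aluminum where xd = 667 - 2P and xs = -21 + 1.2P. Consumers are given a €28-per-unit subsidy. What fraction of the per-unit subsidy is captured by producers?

Pre-subsidy: 667 - 2P = -21 + 1.2P gives P* = 215, x* = 237.
With the rebate, buyers effectively pay Pb = Ps − 28, where Ps is the price sellers receive.
Demand in terms of Ps becomes xd = 667 − 2(Ps − 28) = 723 - 2Ps. Setting this equal to supply: 723 - 2Ps = -21 + 1.2Ps, so Ps = 232.5.
Buyers pay Pb = 232.5 − 28 = 204.5; x' = -21 + 1.2·232.5 = 258.
Buyers' price falls by P* − Pb = 215 − 204.5 = 10.5; sellers' price rises by Ps − P* = 232.5 − 215 = 17.5.
So producers capture 17.5/28 = 0.625 of each unit of subsidy.

Producer share = 0.625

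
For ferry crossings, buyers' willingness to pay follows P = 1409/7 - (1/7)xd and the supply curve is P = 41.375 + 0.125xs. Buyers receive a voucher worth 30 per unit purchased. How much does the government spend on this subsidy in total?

Government cost = 21270

Pre-subsidy: 1409/7 - (1/7)x = 41.375 + 0.125x gives x* = 597 and P* = 116.
With the rebate, buyers effectively pay Pb = Ps − 30, where Ps is the price sellers receive.
On the curves, Pb = 1409/7 - (1/7)x and Ps = 41.375 + 0.125x; the wedge Ps − Pb = 30 gives 41.375 + 0.125x − (1409/7 - (1/7)x) = 30, so x' = 709.
Then Pb = 1409/7 − (1/7)·709 = 100 and Ps = 41.375 + 0.125·709 = 130.
Government outlay = subsidy × quantity = 30 × 709 = 21270.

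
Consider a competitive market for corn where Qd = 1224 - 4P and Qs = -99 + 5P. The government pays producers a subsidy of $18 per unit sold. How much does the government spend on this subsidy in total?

Government cost = $12168

Pre-subsidy: 1224 - 4P = -99 + 5P gives P* = 147, Q* = 636.
With the subsidy, sellers receive Ps = Pb + 18 for each unit, where Pb is the price buyers pay.
Supply in terms of Pb becomes Qs = -99 + 5(Pb + 18) = -9 + 5Pb. Setting this equal to demand: 1224 - 4Pb = -9 + 5Pb, so Pb = 137.
Sellers receive Ps = 137 + 18 = 155; Q' = 1224 − 4·137 = 676.
Government outlay = subsidy × quantity = 18 × 676 = 12168.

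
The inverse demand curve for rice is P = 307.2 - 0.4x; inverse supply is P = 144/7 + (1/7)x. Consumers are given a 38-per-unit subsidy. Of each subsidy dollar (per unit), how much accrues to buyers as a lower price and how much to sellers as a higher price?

Buyers gain 28 per unit; sellers gain 10 per unit

Pre-subsidy: 307.2 - 0.4x = 144/7 + (1/7)x gives x* = 528 and P* = 96.
With the rebate, buyers effectively pay Pb = Ps − 38, where Ps is the price sellers receive.
On the curves, Pb = 307.2 - 0.4x and Ps = 144/7 + (1/7)x; the wedge Ps − Pb = 38 gives 144/7 + (1/7)x − (307.2 - 0.4x) = 38, so x' = 598.
Then Pb = 307.2 − 0.4·598 = 68 and Ps = 144/7 + (1/7)·598 = 106.
Buyers' price falls by P* − Pb = 96 − 68 = 28; sellers' price rises by Ps − P* = 106 − 96 = 10.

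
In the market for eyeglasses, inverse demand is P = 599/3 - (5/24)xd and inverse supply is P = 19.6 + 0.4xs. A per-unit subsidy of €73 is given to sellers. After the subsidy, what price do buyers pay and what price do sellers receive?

Pre-subsidy: 599/3 - (5/24)x = 19.6 + 0.4x gives x* = 296 and P* = 138.
With the subsidy, sellers receive Ps = Pb + 73 for each unit, where Pb is the price buyers pay.
On the curves, Pb = 599/3 - (5/24)x and Ps = 19.6 + 0.4x; the wedge Ps − Pb = 73 gives 19.6 + 0.4x − (599/3 - (5/24)x) = 73, so x' = 416.
Then Pb = 599/3 − (5/24)·416 = 113 and Ps = 19.6 + 0.4·416 = 186.

Buyers pay €113; sellers receive €186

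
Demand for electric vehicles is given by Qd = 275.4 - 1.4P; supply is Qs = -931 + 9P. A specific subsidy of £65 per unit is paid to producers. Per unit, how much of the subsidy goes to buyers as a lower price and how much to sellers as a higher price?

Buyers gain £56.25 per unit; sellers gain £8.75 per unit

Pre-subsidy: 275.4 - 1.4P = -931 + 9P gives P* = 116, Q* = 113.
With the subsidy, sellers receive Ps = Pb + 65 for each unit, where Pb is the price buyers pay.
Supply in terms of Pb becomes Qs = -931 + 9(Pb + 65) = -346 + 9Pb. Setting this equal to demand: 275.4 - 1.4Pb = -346 + 9Pb, so Pb = 59.75.
Sellers receive Ps = 59.75 + 65 = 124.75; Q' = 275.4 − 1.4·59.75 = 191.75.
Buyers' price falls by P* − Pb = 116 − 59.75 = 56.25; sellers' price rises by Ps − P* = 124.75 − 116 = 8.75.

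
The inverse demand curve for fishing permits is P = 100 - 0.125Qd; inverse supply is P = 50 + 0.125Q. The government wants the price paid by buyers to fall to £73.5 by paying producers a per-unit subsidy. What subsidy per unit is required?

Required subsidy s = £3 per unit

At a buyer price of 73.5, quantity demanded is 800 − 8·73.5 = 212.
Sellers supply 212 only when they receive Ps = 50 + 0.125·212 = 76.5.
s = Ps − Pb = 76.5 − 73.5 = 3.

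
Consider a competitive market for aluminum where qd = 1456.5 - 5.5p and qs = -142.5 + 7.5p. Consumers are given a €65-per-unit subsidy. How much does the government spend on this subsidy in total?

Pre-subsidy: 1456.5 - 5.5p = -142.5 + 7.5p gives p* = 123, q* = 780.
With the rebate, buyers effectively pay pb = ps − 65, where ps is the price sellers receive.
Demand in terms of ps becomes qd = 1456.5 − 5.5(ps − 65) = 1814 - 5.5ps. Setting this equal to supply: 1814 - 5.5ps = -142.5 + 7.5ps, so ps = 150.5.
Buyers pay pb = 150.5 − 65 = 85.5; q' = -142.5 + 7.5·150.5 = 986.25.
Government outlay = subsidy × quantity = 65 × 986.25 = 64106.25.

Government cost = €64106.25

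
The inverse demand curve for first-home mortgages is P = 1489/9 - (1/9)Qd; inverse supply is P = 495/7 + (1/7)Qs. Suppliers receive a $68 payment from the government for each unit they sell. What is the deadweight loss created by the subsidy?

Pre-subsidy: 1489/9 - (1/9)Q = 495/7 + (1/7)Q gives Q* = 373 and P* = 124.
With the subsidy, sellers receive Ps = Pb + 68 for each unit, where Pb is the price buyers pay.
On the curves, Pb = 1489/9 - (1/9)Q and Ps = 495/7 + (1/7)Q; the wedge Ps − Pb = 68 gives 495/7 + (1/7)Q − (1489/9 - (1/9)Q) = 68, so Q' = 640.75.
Then Pb = 1489/9 − (1/9)·640.75 = 94.25 and Ps = 495/7 + (1/7)·640.75 = 162.25.
The subsidy expands output by 640.75 − 373 = 267.75 past the efficient level; on those units the gap between marginal cost and willingness to pay runs from 0 up to 68.
DWL = ½ × 68 × 267.75 = 9103.5.

Deadweight loss = $9103.5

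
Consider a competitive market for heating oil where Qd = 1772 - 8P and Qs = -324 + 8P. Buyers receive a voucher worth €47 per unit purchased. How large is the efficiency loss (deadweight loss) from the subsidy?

Pre-subsidy: 1772 - 8P = -324 + 8P gives P* = 131, Q* = 724.
With the rebate, buyers effectively pay Pb = Ps − 47, where Ps is the price sellers receive.
Demand in terms of Ps becomes Qd = 1772 − 8(Ps − 47) = 2148 - 8Ps. Setting this equal to supply: 2148 - 8Ps = -324 + 8Ps, so Ps = 154.5.
Buyers pay Pb = 154.5 − 47 = 107.5; Q' = -324 + 8·154.5 = 912.
The subsidy expands output by 912 − 724 = 188 past the efficient level; on those units the gap between marginal cost and willingness to pay runs from 0 up to 47.
DWL = ½ × 47 × 188 = 4418.

Deadweight loss = €4418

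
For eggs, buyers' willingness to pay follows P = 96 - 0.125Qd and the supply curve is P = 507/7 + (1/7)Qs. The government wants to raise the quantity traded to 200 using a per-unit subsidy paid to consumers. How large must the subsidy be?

At Q = 200, from the demand curve buyers pay Pb = 96 − 0.125·200 = 71; from the supply curve sellers need Ps = 507/7 + (1/7)·200 = 101.
The subsidy must fill the gap: s = Ps − Pb = 101 − 71 = 30.

Required subsidy s = 30 per unit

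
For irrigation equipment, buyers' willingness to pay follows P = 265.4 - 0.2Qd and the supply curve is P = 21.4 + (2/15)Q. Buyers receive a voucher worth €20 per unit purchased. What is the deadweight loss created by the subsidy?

Deadweight loss = €600

Pre-subsidy: 265.4 - 0.2Q = 21.4 + (2/15)Q gives Q* = 732 and P* = 119.
With the rebate, buyers effectively pay Pb = Ps − 20, where Ps is the price sellers receive.
On the curves, Pb = 265.4 - 0.2Q and Ps = 21.4 + (2/15)Q; the wedge Ps − Pb = 20 gives 21.4 + (2/15)Q − (265.4 - 0.2Q) = 20, so Q' = 792.
Then Pb = 265.4 − 0.2·792 = 107 and Ps = 21.4 + (2/15)·792 = 127.
The subsidy expands output by 792 − 732 = 60 past the efficient level; on those units the gap between marginal cost and willingness to pay runs from 0 up to 20.
DWL = ½ × 20 × 60 = 600.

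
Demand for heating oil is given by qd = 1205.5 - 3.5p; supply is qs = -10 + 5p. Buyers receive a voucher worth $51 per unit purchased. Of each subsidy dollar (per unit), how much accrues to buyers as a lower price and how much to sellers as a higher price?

Buyers gain $30 per unit; sellers gain $21 per unit

Pre-subsidy: 1205.5 - 3.5p = -10 + 5p gives p* = 143, q* = 705.
With the rebate, buyers effectively pay pb = ps − 51, where ps is the price sellers receive.
Demand in terms of ps becomes qd = 1205.5 − 3.5(ps − 51) = 1384 - 3.5ps. Setting this equal to supply: 1384 - 3.5ps = -10 + 5ps, so ps = 164.
Buyers pay pb = 164 − 51 = 113; q' = -10 + 5·164 = 810.
Buyers' price falls by p* − pb = 143 − 113 = 30; sellers' price rises by ps − p* = 164 − 143 = 21.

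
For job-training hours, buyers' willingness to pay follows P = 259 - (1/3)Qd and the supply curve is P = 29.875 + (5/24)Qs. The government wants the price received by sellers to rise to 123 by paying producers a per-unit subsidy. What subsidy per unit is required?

Required subsidy s = 13 per unit

At a seller price of 123, quantity supplied is -143.4 + 4.8·123 = 447.
Buyers absorb 447 only when they pay Pb = 259 − (1/3)·447 = 110.
s = Ps − Pb = 123 − 110 = 13.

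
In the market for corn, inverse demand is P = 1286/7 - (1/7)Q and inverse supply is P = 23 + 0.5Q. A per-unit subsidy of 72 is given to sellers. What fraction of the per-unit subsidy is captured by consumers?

Consumer share = 2/9

Pre-subsidy: 1286/7 - (1/7)Q = 23 + 0.5Q gives Q* = 250 and P* = 148.
With the subsidy, sellers receive Ps = Pb + 72 for each unit, where Pb is the price buyers pay.
On the curves, Pb = 1286/7 - (1/7)Q and Ps = 23 + 0.5Q; the wedge Ps − Pb = 72 gives 23 + 0.5Q − (1286/7 - (1/7)Q) = 72, so Q' = 362.
Then Pb = 1286/7 − (1/7)·362 = 132 and Ps = 23 + 0.5·362 = 204.
Buyers' price falls by P* − Pb = 148 − 132 = 16; sellers' price rises by Ps − P* = 204 − 148 = 56.
So consumers capture 16/72 = 2/9 of each unit of subsidy.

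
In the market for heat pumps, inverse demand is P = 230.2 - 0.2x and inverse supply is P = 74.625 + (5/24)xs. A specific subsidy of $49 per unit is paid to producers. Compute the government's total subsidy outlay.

Pre-subsidy: 230.2 - 0.2x = 74.625 + (5/24)x gives x* = 381 and P* = 154.
With the subsidy, sellers receive Ps = Pb + 49 for each unit, where Pb is the price buyers pay.
On the curves, Pb = 230.2 - 0.2x and Ps = 74.625 + (5/24)x; the wedge Ps − Pb = 49 gives 74.625 + (5/24)x − (230.2 - 0.2x) = 49, so x' = 501.
Then Pb = 230.2 − 0.2·501 = 130 and Ps = 74.625 + (5/24)·501 = 179.
Government outlay = subsidy × quantity = 49 × 501 = 24549.

Government cost = $24549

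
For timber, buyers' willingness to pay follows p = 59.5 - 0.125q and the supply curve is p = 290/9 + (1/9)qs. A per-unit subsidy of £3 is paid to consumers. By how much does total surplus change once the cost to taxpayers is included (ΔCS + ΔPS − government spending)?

Pre-subsidy: 59.5 - 0.125q = 290/9 + (1/9)q gives q* = 1964/17 and p* = 766/17.
With the rebate, buyers effectively pay pb = ps − 3, where ps is the price sellers receive.
On the curves, pb = 59.5 - 0.125q and ps = 290/9 + (1/9)q; the wedge ps − pb = 3 gives 290/9 + (1/9)q − (59.5 - 0.125q) = 3, so q' = 2180/17.
Then pb = 59.5 − 0.125·(2180/17) = 739/17 and ps = 290/9 + (1/9)·(2180/17) = 790/17.
ΔCS = ½(1964/17 + 2180/17)(766/17 − 739/17) = 55944/289; ΔPS = ½(1964/17 + 2180/17)(790/17 − 766/17) = 49728/289.
Government spending = 3 × 2180/17 = 6540/17.
Net change = 55944/289 + 49728/289 − 6540/17 = -324/17. The loss equals the DWL triangle ½·3·216/17.

Net change in total surplus = -324/17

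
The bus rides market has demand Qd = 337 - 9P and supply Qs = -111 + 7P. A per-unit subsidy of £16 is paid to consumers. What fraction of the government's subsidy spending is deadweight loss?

Pre-subsidy: 337 - 9P = -111 + 7P gives P* = 28, Q* = 85.
With the rebate, buyers effectively pay Pb = Ps − 16, where Ps is the price sellers receive.
Demand in terms of Ps becomes Qd = 337 − 9(Ps − 16) = 481 - 9Ps. Setting this equal to supply: 481 - 9Ps = -111 + 7Ps, so Ps = 37.
Buyers pay Pb = 37 − 16 = 21; Q' = -111 + 7·37 = 148.
ΔCS = ½(85 + 148)(28 − 21) = 815.5; ΔPS = ½(85 + 148)(37 − 28) = 1048.5.
Government spending = 16 × 148 = 2368.
DWL = ½ × 16 × (148 − 85) = 504; fraction = 504 / 2368 = 63/296.

DWL / government spending = 63/296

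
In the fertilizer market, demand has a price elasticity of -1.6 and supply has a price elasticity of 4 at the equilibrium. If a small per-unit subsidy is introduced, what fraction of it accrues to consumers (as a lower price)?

Consumer share = 5/7

For a small subsidy around the equilibrium, the benefit split depends on the relative slopes, which at a point are proportional to the elasticities.
Buyer share = εs/(εs + |εd|) = 4/(4 + 1.6) = 5/7; seller share = |εd|/(εs + |εd|) = 2/7.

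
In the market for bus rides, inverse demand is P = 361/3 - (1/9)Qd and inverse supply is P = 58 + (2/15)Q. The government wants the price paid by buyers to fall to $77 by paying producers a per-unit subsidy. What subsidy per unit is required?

At a buyer price of 77, quantity demanded is 1083 − 9·77 = 390.
Sellers supply 390 only when they receive Ps = 58 + (2/15)·390 = 110.
s = Ps − Pb = 110 − 77 = 33.

Required subsidy s = $33 per unit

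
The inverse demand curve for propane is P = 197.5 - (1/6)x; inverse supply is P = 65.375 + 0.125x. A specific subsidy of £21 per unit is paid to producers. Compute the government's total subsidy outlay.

Government cost = £11025

Pre-subsidy: 197.5 - (1/6)x = 65.375 + 0.125x gives x* = 453 and P* = 122.
With the subsidy, sellers receive Ps = Pb + 21 for each unit, where Pb is the price buyers pay.
On the curves, Pb = 197.5 - (1/6)x and Ps = 65.375 + 0.125x; the wedge Ps − Pb = 21 gives 65.375 + 0.125x − (197.5 - (1/6)x) = 21, so x' = 525.
Then Pb = 197.5 − (1/6)·525 = 110 and Ps = 65.375 + 0.125·525 = 131.
Government outlay = subsidy × quantity = 21 × 525 = 11025.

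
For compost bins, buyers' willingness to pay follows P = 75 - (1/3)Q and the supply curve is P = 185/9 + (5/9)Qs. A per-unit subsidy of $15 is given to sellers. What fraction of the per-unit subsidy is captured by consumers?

Consumer share = 0.375

Pre-subsidy: 75 - (1/3)Q = 185/9 + (5/9)Q gives Q* = 61.25 and P* = 655/12.
With the subsidy, sellers receive Ps = Pb + 15 for each unit, where Pb is the price buyers pay.
On the curves, Pb = 75 - (1/3)Q and Ps = 185/9 + (5/9)Q; the wedge Ps − Pb = 15 gives 185/9 + (5/9)Q − (75 - (1/3)Q) = 15, so Q' = 78.125.
Then Pb = 75 − (1/3)·78.125 = 1175/24 and Ps = 185/9 + (5/9)·78.125 = 1535/24.
Buyers' price falls by P* − Pb = 655/12 − 1175/24 = 5.625; sellers' price rises by Ps − P* = 1535/24 − 655/12 = 9.375.
So consumers capture 5.625/15 = 0.375 of each unit of subsidy.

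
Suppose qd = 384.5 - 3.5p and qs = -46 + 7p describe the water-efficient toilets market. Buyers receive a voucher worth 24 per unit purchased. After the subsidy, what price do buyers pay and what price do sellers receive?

Pre-subsidy: 384.5 - 3.5p = -46 + 7p gives p* = 41, q* = 241.
With the rebate, buyers effectively pay pb = ps − 24, where ps is the price sellers receive.
Demand in terms of ps becomes qd = 384.5 − 3.5(ps − 24) = 468.5 - 3.5ps. Setting this equal to supply: 468.5 - 3.5ps = -46 + 7ps, so ps = 49.
Buyers pay pb = 49 − 24 = 25; q' = -46 + 7·49 = 297.

Buyers pay 25; sellers receive 49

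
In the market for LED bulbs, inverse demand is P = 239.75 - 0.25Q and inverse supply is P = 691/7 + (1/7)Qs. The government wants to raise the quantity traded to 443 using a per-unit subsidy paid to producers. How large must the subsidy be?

Required subsidy s = 33 per unit

At Q = 443, from the demand curve buyers pay Pb = 239.75 − 0.25·443 = 129; from the supply curve sellers need Ps = 691/7 + (1/7)·443 = 162.
The subsidy must fill the gap: s = Ps − Pb = 162 − 129 = 33.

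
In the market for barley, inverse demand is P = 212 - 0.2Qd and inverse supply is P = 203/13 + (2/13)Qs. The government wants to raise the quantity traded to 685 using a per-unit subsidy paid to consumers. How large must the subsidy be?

At Q = 685, from the demand curve buyers pay Pb = 212 − 0.2·685 = 75; from the supply curve sellers need Ps = 203/13 + (2/13)·685 = 121.
The subsidy must fill the gap: s = Ps − Pb = 121 − 75 = 46.

Required subsidy s = 46 per unit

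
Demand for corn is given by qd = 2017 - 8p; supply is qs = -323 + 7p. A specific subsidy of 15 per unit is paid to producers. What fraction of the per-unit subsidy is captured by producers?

Producer share = 8/15

Pre-subsidy: 2017 - 8p = -323 + 7p gives p* = 156, q* = 769.
With the subsidy, sellers receive ps = pb + 15 for each unit, where pb is the price buyers pay.
Supply in terms of pb becomes qs = -323 + 7(pb + 15) = -218 + 7pb. Setting this equal to demand: 2017 - 8pb = -218 + 7pb, so pb = 149.
Sellers receive ps = 149 + 15 = 164; q' = 2017 − 8·149 = 825.
Buyers' price falls by p* − pb = 156 − 149 = 7; sellers' price rises by ps − p* = 164 − 156 = 8.
So producers capture 8/15 = 8/15 of each unit of subsidy.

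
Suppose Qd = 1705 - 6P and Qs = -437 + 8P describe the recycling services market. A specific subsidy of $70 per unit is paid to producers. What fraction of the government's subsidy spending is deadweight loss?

Pre-subsidy: 1705 - 6P = -437 + 8P gives P* = 153, Q* = 787.
With the subsidy, sellers receive Ps = Pb + 70 for each unit, where Pb is the price buyers pay.
Supply in terms of Pb becomes Qs = -437 + 8(Pb + 70) = 123 + 8Pb. Setting this equal to demand: 1705 - 6Pb = 123 + 8Pb, so Pb = 113.
Sellers receive Ps = 113 + 70 = 183; Q' = 1705 − 6·113 = 1027.
ΔCS = ½(787 + 1027)(153 − 113) = 36280; ΔPS = ½(787 + 1027)(183 − 153) = 27210.
Government spending = 70 × 1027 = 71890.
DWL = ½ × 70 × (1027 − 787) = 8400; fraction = 8400 / 71890 = 120/1027.

DWL / government spending = 120/1027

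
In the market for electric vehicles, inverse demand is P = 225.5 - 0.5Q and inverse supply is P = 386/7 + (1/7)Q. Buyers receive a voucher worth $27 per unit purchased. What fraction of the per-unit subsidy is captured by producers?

Pre-subsidy: 225.5 - 0.5Q = 386/7 + (1/7)Q gives Q* = 265 and P* = 93.
With the rebate, buyers effectively pay Pb = Ps − 27, where Ps is the price sellers receive.
On the curves, Pb = 225.5 - 0.5Q and Ps = 386/7 + (1/7)Q; the wedge Ps − Pb = 27 gives 386/7 + (1/7)Q − (225.5 - 0.5Q) = 27, so Q' = 307.
Then Pb = 225.5 − 0.5·307 = 72 and Ps = 386/7 + (1/7)·307 = 99.
Buyers' price falls by P* − Pb = 93 − 72 = 21; sellers' price rises by Ps − P* = 99 − 93 = 6.
So producers capture 6/27 = 2/9 of each unit of subsidy.

Producer share = 2/9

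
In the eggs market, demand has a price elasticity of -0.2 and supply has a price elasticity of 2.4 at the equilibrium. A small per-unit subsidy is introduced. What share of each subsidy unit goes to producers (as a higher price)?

For a small subsidy around the equilibrium, the benefit split depends on the relative slopes, which at a point are proportional to the elasticities.
Buyer share = εs/(εs + |εd|) = 2.4/(2.4 + 0.2) = 12/13; seller share = |εd|/(εs + |εd|) = 1/13.
So producers capture 1/13 of the subsidy.

Producer share = 1/13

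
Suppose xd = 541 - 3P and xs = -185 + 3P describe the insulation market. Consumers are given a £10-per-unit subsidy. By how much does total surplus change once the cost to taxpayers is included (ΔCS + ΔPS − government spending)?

Net change in total surplus = -£75

Pre-subsidy: 541 - 3P = -185 + 3P gives P* = 121, x* = 178.
With the rebate, buyers effectively pay Pb = Ps − 10, where Ps is the price sellers receive.
Demand in terms of Ps becomes xd = 541 − 3(Ps − 10) = 571 - 3Ps. Setting this equal to supply: 571 - 3Ps = -185 + 3Ps, so Ps = 126.
Buyers pay Pb = 126 − 10 = 116; x' = -185 + 3·126 = 193.
ΔCS = ½(178 + 193)(121 − 116) = 927.5; ΔPS = ½(178 + 193)(126 − 121) = 927.5.
Government spending = 10 × 193 = 1930.
Net change = 927.5 + 927.5 − 1930 = -75. The loss equals the DWL triangle ½·10·15.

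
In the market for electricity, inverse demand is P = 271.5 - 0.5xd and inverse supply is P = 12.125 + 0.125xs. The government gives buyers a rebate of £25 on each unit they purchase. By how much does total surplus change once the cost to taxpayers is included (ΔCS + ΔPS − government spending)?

Net change in total surplus = -£500

Pre-subsidy: 271.5 - 0.5x = 12.125 + 0.125x gives x* = 415 and P* = 64.
With the rebate, buyers effectively pay Pb = Ps − 25, where Ps is the price sellers receive.
On the curves, Pb = 271.5 - 0.5x and Ps = 12.125 + 0.125x; the wedge Ps − Pb = 25 gives 12.125 + 0.125x − (271.5 - 0.5x) = 25, so x' = 455.
Then Pb = 271.5 − 0.5·455 = 44 and Ps = 12.125 + 0.125·455 = 69.
ΔCS = ½(415 + 455)(64 − 44) = 8700; ΔPS = ½(415 + 455)(69 − 64) = 2175.
Government spending = 25 × 455 = 11375.
Net change = 8700 + 2175 − 11375 = -500. The loss equals the DWL triangle ½·25·40.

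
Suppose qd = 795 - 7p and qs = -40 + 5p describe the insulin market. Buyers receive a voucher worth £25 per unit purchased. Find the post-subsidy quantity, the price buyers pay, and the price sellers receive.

Pre-subsidy: 795 - 7p = -40 + 5p gives p* = 835/12, q* = 3695/12.
With the rebate, buyers effectively pay pb = ps − 25, where ps is the price sellers receive.
Demand in terms of ps becomes qd = 795 − 7(ps − 25) = 970 - 7ps. Setting this equal to supply: 970 - 7ps = -40 + 5ps, so ps = 505/6.
Buyers pay pb = 505/6 − 25 = 355/6; q' = -40 + 5·(505/6) = 2285/6.

q' = 2285/6; buyers pay 355/6; sellers receive 505/6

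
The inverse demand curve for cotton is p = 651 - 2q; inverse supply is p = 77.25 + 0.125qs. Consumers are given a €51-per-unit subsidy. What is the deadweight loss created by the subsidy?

Deadweight loss = €612

Pre-subsidy: 651 - 2q = 77.25 + 0.125q gives q* = 270 and p* = 111.
With the rebate, buyers effectively pay pb = ps − 51, where ps is the price sellers receive.
On the curves, pb = 651 - 2q and ps = 77.25 + 0.125q; the wedge ps − pb = 51 gives 77.25 + 0.125q − (651 - 2q) = 51, so q' = 294.
Then pb = 651 − 2·294 = 63 and ps = 77.25 + 0.125·294 = 114.
The subsidy expands output by 294 − 270 = 24 past the efficient level; on those units the gap between marginal cost and willingness to pay runs from 0 up to 51.
DWL = ½ × 51 × 24 = 612.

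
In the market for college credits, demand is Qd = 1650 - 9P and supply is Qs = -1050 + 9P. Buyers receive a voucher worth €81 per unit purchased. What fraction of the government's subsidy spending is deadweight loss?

Pre-subsidy: 1650 - 9P = -1050 + 9P gives P* = 150, Q* = 300.
With the rebate, buyers effectively pay Pb = Ps − 81, where Ps is the price sellers receive.
Demand in terms of Ps becomes Qd = 1650 − 9(Ps − 81) = 2379 - 9Ps. Setting this equal to supply: 2379 - 9Ps = -1050 + 9Ps, so Ps = 190.5.
Buyers pay Pb = 190.5 − 81 = 109.5; Q' = -1050 + 9·190.5 = 664.5.
ΔCS = ½(300 + 664.5)(150 − 109.5) = 19531.125; ΔPS = ½(300 + 664.5)(190.5 − 150) = 19531.125.
Government spending = 81 × 664.5 = 53824.5.
DWL = ½ × 81 × (664.5 − 300) = 14762.25; fraction = 14762.25 / 53824.5 = 243/886.

DWL / government spending = 243/886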